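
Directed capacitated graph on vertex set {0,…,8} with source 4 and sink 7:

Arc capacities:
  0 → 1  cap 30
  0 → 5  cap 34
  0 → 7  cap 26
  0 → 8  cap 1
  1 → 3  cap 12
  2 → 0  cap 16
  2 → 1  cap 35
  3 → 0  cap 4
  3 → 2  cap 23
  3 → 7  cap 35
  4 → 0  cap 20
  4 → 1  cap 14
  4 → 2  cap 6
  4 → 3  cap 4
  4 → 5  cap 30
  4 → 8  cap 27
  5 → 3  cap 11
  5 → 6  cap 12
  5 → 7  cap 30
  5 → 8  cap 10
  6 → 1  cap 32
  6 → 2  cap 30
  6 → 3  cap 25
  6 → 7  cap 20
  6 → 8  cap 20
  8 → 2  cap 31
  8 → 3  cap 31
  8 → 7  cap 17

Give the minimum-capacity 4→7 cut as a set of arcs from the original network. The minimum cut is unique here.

augment #1: 4→0→7 push 20
augment #2: 4→3→7 push 4
augment #3: 4→5→7 push 30
augment #4: 4→8→7 push 17
augment #5: 4→1→3→7 push 12
augment #6: 4→2→0→7 push 6
augment #7: 4→8→3→7 push 10
max flow = 99; residual-reachable set from 4 gives S-side
cut edges (S→T): {(1,3), (4,0), (4,2), (4,3), (4,5), (4,8)} total cap 99

Min-cut arcs: {(1,3), (4,0), (4,2), (4,3), (4,5), (4,8)} (total capacity 99)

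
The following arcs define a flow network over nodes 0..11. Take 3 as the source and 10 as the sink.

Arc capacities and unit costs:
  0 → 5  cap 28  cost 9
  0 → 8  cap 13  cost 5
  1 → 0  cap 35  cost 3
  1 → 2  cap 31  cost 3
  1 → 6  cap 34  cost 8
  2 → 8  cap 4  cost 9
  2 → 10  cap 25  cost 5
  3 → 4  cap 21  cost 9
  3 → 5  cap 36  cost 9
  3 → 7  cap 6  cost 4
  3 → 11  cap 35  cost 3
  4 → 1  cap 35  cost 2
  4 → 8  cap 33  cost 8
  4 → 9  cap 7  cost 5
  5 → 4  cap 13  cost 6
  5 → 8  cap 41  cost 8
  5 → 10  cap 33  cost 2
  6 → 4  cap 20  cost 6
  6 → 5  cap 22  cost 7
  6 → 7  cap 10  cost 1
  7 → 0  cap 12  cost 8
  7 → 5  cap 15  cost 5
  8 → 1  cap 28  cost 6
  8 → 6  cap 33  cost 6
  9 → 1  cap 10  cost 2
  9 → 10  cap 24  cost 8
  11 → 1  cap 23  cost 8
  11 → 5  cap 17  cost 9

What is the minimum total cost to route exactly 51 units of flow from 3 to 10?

shortest-cost path #1: 3→5→10 push 33 @ unit cost 11 (adds 363)
shortest-cost path #2: 3→4→1→2→10 push 18 @ unit cost 19 (adds 342)
total cost = 705

Minimum cost for 51 units: 705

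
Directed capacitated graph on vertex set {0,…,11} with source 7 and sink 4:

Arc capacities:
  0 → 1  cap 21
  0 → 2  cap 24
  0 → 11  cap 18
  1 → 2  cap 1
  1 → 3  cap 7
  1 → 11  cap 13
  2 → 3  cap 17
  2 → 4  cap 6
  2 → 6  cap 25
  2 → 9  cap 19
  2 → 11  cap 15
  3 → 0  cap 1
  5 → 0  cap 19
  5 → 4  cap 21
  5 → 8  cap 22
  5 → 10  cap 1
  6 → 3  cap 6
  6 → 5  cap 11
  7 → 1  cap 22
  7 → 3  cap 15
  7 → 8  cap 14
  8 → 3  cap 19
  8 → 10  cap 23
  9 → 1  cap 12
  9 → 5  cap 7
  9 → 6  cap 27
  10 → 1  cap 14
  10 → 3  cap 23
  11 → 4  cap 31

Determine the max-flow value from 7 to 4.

augment #1: 7→1→2→4 bottleneck 1, total now 1
augment #2: 7→1→11→4 bottleneck 13, total now 14
augment #3: 7→3→0→2→4 bottleneck 1, total now 15

Maximum flow value: 15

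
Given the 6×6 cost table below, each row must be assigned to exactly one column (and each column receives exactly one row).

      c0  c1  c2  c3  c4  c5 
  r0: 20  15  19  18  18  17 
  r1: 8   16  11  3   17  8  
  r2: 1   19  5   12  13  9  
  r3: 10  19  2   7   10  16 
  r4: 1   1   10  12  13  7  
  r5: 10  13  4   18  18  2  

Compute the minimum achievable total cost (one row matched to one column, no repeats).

optimal assignment: row0→col4 (cost 18), row1→col3 (cost 3), row2→col0 (cost 1), row3→col2 (cost 2), row4→col1 (cost 1), row5→col5 (cost 2)
total = 18 + 3 + 1 + 2 + 1 + 2 = 27

Minimum assignment cost: 27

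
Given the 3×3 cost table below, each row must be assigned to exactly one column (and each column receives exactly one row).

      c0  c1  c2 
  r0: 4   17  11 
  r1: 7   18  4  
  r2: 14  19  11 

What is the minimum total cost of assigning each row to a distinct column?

Minimum assignment cost: 27

optimal assignment: row0→col0 (cost 4), row1→col2 (cost 4), row2→col1 (cost 19)
total = 4 + 4 + 19 = 27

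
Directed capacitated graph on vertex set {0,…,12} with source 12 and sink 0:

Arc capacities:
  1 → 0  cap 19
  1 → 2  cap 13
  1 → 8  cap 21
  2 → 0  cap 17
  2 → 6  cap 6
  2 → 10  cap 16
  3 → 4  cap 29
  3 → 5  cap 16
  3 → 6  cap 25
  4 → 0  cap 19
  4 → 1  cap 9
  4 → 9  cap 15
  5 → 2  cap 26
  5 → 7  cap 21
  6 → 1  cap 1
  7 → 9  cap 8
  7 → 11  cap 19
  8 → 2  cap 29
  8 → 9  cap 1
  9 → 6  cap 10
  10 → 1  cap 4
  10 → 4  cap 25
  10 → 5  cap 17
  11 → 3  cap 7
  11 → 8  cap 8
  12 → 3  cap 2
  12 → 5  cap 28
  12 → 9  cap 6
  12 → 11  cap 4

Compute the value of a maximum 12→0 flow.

Maximum flow value: 35

augment #1: 12→3→4→0 bottleneck 2, total now 2
augment #2: 12→5→2→0 bottleneck 17, total now 19
augment #3: 12→9→6→1→0 bottleneck 1, total now 20
augment #4: 12→11→3→4→0 bottleneck 4, total now 24
augment #5: 12→5→2→10→1→0 bottleneck 4, total now 28
augment #6: 12→5→2→10→4→0 bottleneck 5, total now 33
augment #7: 12→5→7→11→3→4→0 bottleneck 2, total now 35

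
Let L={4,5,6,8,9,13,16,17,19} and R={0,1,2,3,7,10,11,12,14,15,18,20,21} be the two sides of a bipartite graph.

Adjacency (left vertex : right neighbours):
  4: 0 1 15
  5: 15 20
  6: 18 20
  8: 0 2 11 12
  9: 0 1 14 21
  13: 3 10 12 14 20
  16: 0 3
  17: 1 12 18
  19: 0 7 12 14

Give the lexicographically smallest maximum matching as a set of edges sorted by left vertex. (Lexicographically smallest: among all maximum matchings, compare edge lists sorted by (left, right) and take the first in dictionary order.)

|M| = 9 (so the lex-smallest maximum matching has 9 edges)
process left vertices in ascending order; for each, take the smallest-labelled available neighbour that still permits 9 edges overall, or leave it unmatched if none does
lex-smallest matching: {4-0, 5-15, 6-18, 8-2, 9-1, 13-10, 16-3, 17-12, 19-7}

Lex-smallest maximum matching: {(4,0), (5,15), (6,18), (8,2), (9,1), (13,10), (16,3), (17,12), (19,7)}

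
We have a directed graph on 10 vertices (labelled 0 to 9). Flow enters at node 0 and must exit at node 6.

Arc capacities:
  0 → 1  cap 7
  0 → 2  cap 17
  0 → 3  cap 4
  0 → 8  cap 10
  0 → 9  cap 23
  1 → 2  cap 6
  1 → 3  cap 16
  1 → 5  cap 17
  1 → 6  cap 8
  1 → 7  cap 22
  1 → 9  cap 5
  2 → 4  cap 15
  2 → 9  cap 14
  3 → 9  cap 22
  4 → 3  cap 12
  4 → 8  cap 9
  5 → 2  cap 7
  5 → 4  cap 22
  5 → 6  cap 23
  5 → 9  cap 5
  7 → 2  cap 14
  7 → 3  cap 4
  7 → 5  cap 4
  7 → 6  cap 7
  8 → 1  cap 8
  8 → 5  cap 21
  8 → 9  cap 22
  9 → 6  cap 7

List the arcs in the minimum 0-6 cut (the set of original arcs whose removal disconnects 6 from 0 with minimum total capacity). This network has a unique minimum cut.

Min-cut arcs: {(0,1), (0,8), (4,8), (9,6)} (total capacity 33)

augment #1: 0→1→6 push 7
augment #2: 0→9→6 push 7
augment #3: 0→8→1→6 push 1
augment #4: 0→8→5→6 push 9
augment #5: 0→2→4→8→5→6 push 9
max flow = 33; residual-reachable set from 0 gives S-side
cut edges (S→T): {(0,1), (0,8), (4,8), (9,6)} total cap 33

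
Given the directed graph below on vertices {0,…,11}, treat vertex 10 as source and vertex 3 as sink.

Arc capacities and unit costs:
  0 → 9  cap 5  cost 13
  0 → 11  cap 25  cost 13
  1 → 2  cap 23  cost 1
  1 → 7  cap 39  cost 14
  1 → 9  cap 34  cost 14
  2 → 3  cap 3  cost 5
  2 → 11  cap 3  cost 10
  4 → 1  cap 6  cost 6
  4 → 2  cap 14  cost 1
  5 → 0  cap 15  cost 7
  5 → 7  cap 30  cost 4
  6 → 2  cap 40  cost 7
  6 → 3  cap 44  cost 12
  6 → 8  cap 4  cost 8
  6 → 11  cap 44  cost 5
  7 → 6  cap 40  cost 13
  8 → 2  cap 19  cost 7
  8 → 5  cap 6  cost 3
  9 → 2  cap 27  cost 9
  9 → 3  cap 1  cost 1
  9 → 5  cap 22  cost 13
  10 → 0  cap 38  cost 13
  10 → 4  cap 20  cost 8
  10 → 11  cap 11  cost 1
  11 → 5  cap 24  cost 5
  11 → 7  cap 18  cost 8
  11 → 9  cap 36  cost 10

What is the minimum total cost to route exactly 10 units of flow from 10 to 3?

Minimum cost for 10 units: 258

shortest-cost path #1: 10→11→9→3 push 1 @ unit cost 12 (adds 12)
shortest-cost path #2: 10→4→2→3 push 3 @ unit cost 14 (adds 42)
shortest-cost path #3: 10→11→7→6→3 push 6 @ unit cost 34 (adds 204)
total cost = 258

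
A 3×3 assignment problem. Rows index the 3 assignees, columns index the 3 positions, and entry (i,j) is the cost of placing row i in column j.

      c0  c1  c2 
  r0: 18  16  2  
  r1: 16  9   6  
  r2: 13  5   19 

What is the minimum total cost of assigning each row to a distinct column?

optimal assignment: row0→col2 (cost 2), row1→col0 (cost 16), row2→col1 (cost 5)
total = 2 + 16 + 5 = 23

Minimum assignment cost: 23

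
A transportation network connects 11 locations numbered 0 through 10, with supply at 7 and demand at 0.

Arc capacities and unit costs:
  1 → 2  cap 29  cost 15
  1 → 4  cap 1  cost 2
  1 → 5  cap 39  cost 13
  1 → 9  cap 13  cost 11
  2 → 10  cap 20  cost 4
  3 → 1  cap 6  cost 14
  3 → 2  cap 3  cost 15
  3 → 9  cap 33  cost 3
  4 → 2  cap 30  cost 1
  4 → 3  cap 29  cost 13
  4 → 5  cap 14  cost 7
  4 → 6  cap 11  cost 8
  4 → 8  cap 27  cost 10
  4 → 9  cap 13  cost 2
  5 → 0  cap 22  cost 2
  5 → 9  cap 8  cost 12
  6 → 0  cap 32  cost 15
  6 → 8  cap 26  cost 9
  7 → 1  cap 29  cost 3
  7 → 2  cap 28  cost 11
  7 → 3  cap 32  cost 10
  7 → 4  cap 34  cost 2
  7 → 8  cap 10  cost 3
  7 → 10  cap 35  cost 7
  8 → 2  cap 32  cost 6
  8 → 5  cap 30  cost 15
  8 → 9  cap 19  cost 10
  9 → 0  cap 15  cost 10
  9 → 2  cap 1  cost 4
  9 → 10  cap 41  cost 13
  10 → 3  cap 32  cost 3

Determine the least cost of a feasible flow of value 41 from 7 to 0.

shortest-cost path #1: 7→4→5→0 push 14 @ unit cost 11 (adds 154)
shortest-cost path #2: 7→4→9→0 push 13 @ unit cost 14 (adds 182)
shortest-cost path #3: 7→1→5→0 push 8 @ unit cost 18 (adds 144)
shortest-cost path #4: 7→8→9→0 push 2 @ unit cost 23 (adds 46)
shortest-cost path #5: 7→4→6→0 push 4 @ unit cost 25 (adds 100)
total cost = 626

Minimum cost for 41 units: 626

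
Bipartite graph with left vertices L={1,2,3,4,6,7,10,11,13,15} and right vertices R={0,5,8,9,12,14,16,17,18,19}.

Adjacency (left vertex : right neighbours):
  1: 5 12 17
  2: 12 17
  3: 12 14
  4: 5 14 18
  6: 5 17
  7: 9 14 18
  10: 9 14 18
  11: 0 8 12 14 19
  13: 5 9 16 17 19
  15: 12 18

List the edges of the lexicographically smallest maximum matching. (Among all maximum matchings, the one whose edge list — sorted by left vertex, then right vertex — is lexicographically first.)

|M| = 8 (so the lex-smallest maximum matching has 8 edges)
process left vertices in ascending order; for each, take the smallest-labelled available neighbour that still permits 8 edges overall, or leave it unmatched if none does
lex-smallest matching: {1-5, 2-12, 3-14, 4-18, 6-17, 7-9, 11-0, 13-16}

Lex-smallest maximum matching: {(1,5), (2,12), (3,14), (4,18), (6,17), (7,9), (11,0), (13,16)}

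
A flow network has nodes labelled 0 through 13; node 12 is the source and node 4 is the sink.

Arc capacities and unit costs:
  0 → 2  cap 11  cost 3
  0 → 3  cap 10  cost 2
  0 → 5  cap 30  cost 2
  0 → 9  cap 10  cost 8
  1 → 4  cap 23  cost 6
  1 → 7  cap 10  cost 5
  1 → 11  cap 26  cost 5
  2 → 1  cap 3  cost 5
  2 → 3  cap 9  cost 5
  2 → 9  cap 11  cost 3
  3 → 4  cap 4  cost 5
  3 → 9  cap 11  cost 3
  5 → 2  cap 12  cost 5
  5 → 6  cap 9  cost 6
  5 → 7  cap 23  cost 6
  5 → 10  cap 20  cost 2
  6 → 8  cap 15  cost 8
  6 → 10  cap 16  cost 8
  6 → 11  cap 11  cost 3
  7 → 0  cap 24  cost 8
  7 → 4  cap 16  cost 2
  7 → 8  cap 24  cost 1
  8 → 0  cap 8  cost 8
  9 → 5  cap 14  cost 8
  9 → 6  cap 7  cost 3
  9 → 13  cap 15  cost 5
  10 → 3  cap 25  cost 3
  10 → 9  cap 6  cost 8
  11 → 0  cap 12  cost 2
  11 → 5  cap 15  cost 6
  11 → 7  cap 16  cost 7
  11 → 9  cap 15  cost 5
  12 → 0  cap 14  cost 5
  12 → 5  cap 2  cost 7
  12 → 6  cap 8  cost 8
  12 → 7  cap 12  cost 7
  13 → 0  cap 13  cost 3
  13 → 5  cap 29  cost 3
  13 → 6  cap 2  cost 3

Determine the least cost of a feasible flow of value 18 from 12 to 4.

Minimum cost for 18 units: 186

shortest-cost path #1: 12→7→4 push 12 @ unit cost 9 (adds 108)
shortest-cost path #2: 12→0→3→4 push 4 @ unit cost 12 (adds 48)
shortest-cost path #3: 12→5→7→4 push 2 @ unit cost 15 (adds 30)
total cost = 186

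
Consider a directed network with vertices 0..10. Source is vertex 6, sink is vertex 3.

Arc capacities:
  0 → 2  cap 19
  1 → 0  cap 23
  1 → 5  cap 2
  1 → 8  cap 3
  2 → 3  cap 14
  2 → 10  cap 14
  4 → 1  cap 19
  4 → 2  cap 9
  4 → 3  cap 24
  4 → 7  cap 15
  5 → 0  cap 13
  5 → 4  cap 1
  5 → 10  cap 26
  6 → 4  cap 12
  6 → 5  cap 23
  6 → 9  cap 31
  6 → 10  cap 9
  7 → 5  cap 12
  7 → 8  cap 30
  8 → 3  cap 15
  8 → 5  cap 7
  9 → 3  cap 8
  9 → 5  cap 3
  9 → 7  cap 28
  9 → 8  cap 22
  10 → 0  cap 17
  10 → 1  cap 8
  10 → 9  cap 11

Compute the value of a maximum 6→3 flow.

augment #1: 6→4→3 bottleneck 12, total now 12
augment #2: 6→9→3 bottleneck 8, total now 20
augment #3: 6→5→4→3 bottleneck 1, total now 21
augment #4: 6→9→8→3 bottleneck 15, total now 36
augment #5: 6→5→0→2→3 bottleneck 13, total now 49
augment #6: 6→10→0→2→3 bottleneck 1, total now 50

Maximum flow value: 50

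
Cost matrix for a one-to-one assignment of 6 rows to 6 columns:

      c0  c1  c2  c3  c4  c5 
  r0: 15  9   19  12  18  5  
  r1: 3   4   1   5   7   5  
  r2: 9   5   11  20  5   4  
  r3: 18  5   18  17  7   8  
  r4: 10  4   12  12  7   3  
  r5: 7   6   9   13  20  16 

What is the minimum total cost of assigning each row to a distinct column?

Minimum assignment cost: 33

optimal assignment: row0→col3 (cost 12), row1→col2 (cost 1), row2→col4 (cost 5), row3→col1 (cost 5), row4→col5 (cost 3), row5→col0 (cost 7)
total = 12 + 1 + 5 + 5 + 3 + 7 = 33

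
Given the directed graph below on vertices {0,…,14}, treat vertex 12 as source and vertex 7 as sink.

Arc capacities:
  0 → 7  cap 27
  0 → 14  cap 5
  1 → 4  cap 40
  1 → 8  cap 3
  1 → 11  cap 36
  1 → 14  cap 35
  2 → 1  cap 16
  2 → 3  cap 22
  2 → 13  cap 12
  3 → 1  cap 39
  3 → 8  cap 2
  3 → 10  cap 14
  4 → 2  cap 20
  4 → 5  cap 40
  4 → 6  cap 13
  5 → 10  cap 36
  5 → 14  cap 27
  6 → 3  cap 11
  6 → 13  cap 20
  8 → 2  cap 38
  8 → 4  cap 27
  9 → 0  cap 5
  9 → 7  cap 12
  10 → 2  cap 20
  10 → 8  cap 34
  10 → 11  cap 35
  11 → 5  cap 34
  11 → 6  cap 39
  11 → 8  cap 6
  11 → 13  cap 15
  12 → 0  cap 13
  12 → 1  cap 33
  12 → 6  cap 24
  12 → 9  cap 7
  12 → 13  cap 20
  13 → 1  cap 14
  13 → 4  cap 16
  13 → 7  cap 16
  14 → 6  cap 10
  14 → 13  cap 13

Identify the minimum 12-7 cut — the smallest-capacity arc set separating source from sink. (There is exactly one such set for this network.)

Min-cut arcs: {(12,0), (12,9), (13,7)} (total capacity 36)

augment #1: 12→0→7 push 13
augment #2: 12→9→7 push 7
augment #3: 12→13→7 push 16
max flow = 36; residual-reachable set from 12 gives S-side
cut edges (S→T): {(12,0), (12,9), (13,7)} total cap 36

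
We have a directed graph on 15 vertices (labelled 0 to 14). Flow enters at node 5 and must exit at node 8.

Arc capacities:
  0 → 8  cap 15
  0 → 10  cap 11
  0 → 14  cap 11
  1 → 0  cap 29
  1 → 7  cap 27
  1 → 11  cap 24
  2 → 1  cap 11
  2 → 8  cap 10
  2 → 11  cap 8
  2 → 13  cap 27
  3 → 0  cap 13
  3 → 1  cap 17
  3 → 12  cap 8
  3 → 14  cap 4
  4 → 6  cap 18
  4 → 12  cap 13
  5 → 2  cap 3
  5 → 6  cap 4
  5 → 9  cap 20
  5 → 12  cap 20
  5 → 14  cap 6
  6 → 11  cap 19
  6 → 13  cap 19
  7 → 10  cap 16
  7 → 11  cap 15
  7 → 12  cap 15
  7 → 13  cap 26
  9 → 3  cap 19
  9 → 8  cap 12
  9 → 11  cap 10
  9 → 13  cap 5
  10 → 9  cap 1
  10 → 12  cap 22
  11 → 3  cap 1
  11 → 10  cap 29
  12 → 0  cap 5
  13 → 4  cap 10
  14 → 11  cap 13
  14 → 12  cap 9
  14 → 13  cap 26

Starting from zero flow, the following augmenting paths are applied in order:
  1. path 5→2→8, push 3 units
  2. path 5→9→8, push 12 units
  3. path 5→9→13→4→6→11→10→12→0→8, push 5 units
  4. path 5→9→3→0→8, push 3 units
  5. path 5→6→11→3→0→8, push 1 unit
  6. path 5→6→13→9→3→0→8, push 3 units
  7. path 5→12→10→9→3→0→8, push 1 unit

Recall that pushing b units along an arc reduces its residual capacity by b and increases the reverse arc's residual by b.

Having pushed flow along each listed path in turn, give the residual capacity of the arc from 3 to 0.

Residual capacity of (3,0): 5

after path 1 (5→2→8, push 3): res(3,0)=13
after path 2 (5→9→8, push 12): res(3,0)=13
after path 3 (5→9→13→4→6→11→10→12→0→8, push 5): res(3,0)=13
after path 4 (5→9→3→0→8, push 3): res(3,0)=10
after path 5 (5→6→11→3→0→8, push 1): res(3,0)=9
after path 6 (5→6→13→9→3→0→8, push 3): res(3,0)=6
after path 7 (5→12→10→9→3→0→8, push 1): res(3,0)=5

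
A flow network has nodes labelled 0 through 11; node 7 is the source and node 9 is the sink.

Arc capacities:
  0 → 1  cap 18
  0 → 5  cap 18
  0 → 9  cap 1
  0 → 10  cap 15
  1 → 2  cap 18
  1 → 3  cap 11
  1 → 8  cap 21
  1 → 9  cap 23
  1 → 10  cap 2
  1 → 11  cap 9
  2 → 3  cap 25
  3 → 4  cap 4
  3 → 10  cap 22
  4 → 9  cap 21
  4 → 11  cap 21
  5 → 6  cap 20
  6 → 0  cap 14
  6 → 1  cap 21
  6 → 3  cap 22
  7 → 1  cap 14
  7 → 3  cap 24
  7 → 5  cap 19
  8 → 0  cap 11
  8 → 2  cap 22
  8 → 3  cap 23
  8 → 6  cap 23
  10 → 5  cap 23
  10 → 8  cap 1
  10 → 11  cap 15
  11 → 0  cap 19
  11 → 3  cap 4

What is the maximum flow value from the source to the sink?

augment #1: 7→1→9 bottleneck 14, total now 14
augment #2: 7→3→4→9 bottleneck 4, total now 18
augment #3: 7→5→6→0→9 bottleneck 1, total now 19
augment #4: 7→5→6→1→9 bottleneck 9, total now 28

Maximum flow value: 28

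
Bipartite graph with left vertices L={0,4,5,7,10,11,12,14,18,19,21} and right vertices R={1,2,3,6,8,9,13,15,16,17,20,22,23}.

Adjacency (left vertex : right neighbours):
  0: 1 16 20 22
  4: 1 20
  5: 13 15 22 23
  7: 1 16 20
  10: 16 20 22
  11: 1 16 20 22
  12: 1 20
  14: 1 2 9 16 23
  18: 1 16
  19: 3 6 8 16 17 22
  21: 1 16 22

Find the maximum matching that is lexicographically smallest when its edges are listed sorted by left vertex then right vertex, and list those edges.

|M| = 7 (so the lex-smallest maximum matching has 7 edges)
process left vertices in ascending order; for each, take the smallest-labelled available neighbour that still permits 7 edges overall, or leave it unmatched if none does
lex-smallest matching: {0-1, 4-20, 5-13, 7-16, 10-22, 14-2, 19-3}

Lex-smallest maximum matching: {(0,1), (4,20), (5,13), (7,16), (10,22), (14,2), (19,3)}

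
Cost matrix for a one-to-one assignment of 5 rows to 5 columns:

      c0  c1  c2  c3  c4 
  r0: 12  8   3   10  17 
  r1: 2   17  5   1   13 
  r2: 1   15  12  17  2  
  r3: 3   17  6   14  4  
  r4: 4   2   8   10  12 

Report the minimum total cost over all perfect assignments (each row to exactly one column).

Minimum assignment cost: 11

one of 2 optimal assignments: row0→col2 (cost 3), row1→col3 (cost 1), row2→col0 (cost 1), row3→col4 (cost 4), row4→col1 (cost 2)
total = 3 + 1 + 1 + 4 + 2 = 11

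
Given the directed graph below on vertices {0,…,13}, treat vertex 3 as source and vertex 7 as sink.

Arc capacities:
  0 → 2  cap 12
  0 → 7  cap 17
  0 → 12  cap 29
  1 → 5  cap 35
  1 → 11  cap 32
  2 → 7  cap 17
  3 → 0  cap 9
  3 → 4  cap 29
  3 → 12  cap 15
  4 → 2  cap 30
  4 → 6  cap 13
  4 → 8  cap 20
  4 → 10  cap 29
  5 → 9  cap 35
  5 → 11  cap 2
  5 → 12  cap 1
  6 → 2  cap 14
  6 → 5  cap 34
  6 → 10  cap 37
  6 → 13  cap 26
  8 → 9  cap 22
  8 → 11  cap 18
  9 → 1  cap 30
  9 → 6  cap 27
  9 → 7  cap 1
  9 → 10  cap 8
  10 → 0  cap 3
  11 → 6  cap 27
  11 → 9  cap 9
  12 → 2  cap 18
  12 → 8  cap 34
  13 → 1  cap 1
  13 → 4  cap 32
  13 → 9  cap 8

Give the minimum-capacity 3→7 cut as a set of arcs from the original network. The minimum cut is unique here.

Min-cut arcs: {(2,7), (3,0), (9,7), (10,0)} (total capacity 30)

augment #1: 3→0→7 push 9
augment #2: 3→4→2→7 push 17
augment #3: 3→4→8→9→7 push 1
augment #4: 3→4→10→0→7 push 3
max flow = 30; residual-reachable set from 3 gives S-side
cut edges (S→T): {(2,7), (3,0), (9,7), (10,0)} total cap 30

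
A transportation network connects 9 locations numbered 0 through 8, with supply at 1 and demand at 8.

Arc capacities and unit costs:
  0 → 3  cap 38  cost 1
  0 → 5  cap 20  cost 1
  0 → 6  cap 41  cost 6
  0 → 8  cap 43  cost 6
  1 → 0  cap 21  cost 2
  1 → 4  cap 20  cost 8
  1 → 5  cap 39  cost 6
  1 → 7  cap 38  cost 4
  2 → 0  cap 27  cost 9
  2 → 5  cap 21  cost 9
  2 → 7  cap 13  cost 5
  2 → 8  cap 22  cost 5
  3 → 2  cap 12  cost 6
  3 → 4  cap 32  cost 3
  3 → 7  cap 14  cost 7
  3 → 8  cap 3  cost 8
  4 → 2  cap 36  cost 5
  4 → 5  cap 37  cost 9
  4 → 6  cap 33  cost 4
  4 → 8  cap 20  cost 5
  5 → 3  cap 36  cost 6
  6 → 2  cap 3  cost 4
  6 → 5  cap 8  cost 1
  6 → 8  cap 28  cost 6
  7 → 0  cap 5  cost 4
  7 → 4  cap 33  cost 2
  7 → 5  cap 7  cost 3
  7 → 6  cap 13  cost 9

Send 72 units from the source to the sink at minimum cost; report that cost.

Minimum cost for 72 units: 900

shortest-cost path #1: 1→0→8 push 21 @ unit cost 8 (adds 168)
shortest-cost path #2: 1→7→4→8 push 20 @ unit cost 11 (adds 220)
shortest-cost path #3: 1→7→0→8 push 5 @ unit cost 14 (adds 70)
shortest-cost path #4: 1→7→4→6→8 push 13 @ unit cost 16 (adds 208)
shortest-cost path #5: 1→4→6→8 push 13 @ unit cost 18 (adds 234)
total cost = 900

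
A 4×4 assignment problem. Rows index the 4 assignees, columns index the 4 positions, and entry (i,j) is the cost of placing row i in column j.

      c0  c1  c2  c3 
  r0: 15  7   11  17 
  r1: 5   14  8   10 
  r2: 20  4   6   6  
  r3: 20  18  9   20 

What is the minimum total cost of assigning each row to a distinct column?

Minimum assignment cost: 27

optimal assignment: row0→col1 (cost 7), row1→col0 (cost 5), row2→col3 (cost 6), row3→col2 (cost 9)
total = 7 + 5 + 6 + 9 = 27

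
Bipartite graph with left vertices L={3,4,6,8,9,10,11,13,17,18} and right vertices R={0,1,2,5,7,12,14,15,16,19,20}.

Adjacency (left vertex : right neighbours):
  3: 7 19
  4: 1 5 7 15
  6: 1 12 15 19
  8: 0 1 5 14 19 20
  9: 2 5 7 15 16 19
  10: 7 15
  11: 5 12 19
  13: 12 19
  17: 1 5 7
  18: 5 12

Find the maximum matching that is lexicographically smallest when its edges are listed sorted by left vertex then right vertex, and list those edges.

|M| = 8 (so the lex-smallest maximum matching has 8 edges)
process left vertices in ascending order; for each, take the smallest-labelled available neighbour that still permits 8 edges overall, or leave it unmatched if none does
lex-smallest matching: {3-7, 4-1, 6-12, 8-0, 9-2, 10-15, 11-5, 13-19}

Lex-smallest maximum matching: {(3,7), (4,1), (6,12), (8,0), (9,2), (10,15), (11,5), (13,19)}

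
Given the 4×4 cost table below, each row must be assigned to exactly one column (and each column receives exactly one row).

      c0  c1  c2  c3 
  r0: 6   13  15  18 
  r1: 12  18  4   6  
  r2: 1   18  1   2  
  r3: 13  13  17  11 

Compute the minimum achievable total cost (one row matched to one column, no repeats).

Minimum assignment cost: 25

optimal assignment: row0→col0 (cost 6), row1→col2 (cost 4), row2→col3 (cost 2), row3→col1 (cost 13)
total = 6 + 4 + 2 + 13 = 25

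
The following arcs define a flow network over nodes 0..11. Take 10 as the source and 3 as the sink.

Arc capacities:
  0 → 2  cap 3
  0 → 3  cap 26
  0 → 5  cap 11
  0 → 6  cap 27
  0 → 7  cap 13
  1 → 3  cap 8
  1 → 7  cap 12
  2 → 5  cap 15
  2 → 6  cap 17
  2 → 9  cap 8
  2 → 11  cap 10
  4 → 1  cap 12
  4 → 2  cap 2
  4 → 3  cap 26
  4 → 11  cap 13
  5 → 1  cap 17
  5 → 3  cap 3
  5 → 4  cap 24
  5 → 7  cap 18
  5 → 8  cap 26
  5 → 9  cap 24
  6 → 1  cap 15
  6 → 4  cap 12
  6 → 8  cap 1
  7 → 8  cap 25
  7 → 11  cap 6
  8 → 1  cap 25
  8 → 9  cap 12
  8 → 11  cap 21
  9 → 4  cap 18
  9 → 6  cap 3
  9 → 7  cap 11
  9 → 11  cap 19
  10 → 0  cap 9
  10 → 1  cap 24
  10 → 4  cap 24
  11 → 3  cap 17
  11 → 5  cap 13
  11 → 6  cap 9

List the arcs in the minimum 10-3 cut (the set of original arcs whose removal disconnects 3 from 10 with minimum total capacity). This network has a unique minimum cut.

augment #1: 10→0→3 push 9
augment #2: 10→1→3 push 8
augment #3: 10→4→3 push 24
augment #4: 10→1→7→11→3 push 6
augment #5: 10→1→7→8→11→3 push 6
max flow = 53; residual-reachable set from 10 gives S-side
cut edges (S→T): {(1,3), (1,7), (10,0), (10,4)} total cap 53

Min-cut arcs: {(1,3), (1,7), (10,0), (10,4)} (total capacity 53)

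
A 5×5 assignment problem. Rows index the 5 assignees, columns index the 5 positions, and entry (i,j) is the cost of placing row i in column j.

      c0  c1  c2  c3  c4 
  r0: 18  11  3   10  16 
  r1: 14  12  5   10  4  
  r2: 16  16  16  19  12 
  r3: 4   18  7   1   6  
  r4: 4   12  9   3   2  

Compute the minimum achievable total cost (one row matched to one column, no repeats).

Minimum assignment cost: 28

optimal assignment: row0→col2 (cost 3), row1→col4 (cost 4), row2→col1 (cost 16), row3→col3 (cost 1), row4→col0 (cost 4)
total = 3 + 4 + 16 + 1 + 4 = 28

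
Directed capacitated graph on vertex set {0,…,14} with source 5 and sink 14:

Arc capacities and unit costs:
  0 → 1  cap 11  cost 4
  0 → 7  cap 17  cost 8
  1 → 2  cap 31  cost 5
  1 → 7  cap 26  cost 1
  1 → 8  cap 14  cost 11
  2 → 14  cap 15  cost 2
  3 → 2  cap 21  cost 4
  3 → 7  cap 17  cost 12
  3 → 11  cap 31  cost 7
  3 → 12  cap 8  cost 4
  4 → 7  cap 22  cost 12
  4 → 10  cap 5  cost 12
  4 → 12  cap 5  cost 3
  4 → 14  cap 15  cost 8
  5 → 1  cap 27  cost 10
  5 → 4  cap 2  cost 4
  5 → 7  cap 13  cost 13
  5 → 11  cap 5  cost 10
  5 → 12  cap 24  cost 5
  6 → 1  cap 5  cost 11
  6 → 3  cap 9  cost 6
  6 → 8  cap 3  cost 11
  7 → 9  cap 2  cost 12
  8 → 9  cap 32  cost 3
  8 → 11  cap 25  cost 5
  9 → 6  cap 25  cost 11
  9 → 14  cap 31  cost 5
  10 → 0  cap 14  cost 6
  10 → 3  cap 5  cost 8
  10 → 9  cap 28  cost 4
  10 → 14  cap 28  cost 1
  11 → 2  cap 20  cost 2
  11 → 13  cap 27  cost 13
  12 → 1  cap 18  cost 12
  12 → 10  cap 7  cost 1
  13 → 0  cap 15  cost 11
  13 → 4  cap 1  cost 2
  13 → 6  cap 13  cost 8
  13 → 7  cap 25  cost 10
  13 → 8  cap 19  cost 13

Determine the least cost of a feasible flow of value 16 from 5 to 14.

Minimum cost for 16 units: 177

shortest-cost path #1: 5→12→10→14 push 7 @ unit cost 7 (adds 49)
shortest-cost path #2: 5→4→14 push 2 @ unit cost 12 (adds 24)
shortest-cost path #3: 5→11→2→14 push 5 @ unit cost 14 (adds 70)
shortest-cost path #4: 5→1→2→14 push 2 @ unit cost 17 (adds 34)
total cost = 177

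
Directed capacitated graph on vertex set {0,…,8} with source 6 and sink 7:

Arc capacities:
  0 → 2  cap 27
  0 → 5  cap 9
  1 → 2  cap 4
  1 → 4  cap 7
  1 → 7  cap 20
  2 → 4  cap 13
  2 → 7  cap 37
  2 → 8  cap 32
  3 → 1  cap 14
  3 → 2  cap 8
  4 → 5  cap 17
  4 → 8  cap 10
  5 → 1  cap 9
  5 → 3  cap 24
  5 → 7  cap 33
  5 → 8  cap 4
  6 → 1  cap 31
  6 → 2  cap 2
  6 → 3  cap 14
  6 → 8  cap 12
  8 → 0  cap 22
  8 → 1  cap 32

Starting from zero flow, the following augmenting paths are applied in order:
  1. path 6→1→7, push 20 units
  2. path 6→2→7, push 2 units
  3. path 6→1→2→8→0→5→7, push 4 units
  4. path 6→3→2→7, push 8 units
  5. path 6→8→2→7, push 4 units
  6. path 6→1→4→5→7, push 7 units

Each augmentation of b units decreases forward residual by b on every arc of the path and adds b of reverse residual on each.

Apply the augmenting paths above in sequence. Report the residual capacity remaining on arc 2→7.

Residual capacity of (2,7): 23

after path 1 (6→1→7, push 20): res(2,7)=37
after path 2 (6→2→7, push 2): res(2,7)=35
after path 3 (6→1→2→8→0→5→7, push 4): res(2,7)=35
after path 4 (6→3→2→7, push 8): res(2,7)=27
after path 5 (6→8→2→7, push 4): res(2,7)=23
after path 6 (6→1→4→5→7, push 7): res(2,7)=23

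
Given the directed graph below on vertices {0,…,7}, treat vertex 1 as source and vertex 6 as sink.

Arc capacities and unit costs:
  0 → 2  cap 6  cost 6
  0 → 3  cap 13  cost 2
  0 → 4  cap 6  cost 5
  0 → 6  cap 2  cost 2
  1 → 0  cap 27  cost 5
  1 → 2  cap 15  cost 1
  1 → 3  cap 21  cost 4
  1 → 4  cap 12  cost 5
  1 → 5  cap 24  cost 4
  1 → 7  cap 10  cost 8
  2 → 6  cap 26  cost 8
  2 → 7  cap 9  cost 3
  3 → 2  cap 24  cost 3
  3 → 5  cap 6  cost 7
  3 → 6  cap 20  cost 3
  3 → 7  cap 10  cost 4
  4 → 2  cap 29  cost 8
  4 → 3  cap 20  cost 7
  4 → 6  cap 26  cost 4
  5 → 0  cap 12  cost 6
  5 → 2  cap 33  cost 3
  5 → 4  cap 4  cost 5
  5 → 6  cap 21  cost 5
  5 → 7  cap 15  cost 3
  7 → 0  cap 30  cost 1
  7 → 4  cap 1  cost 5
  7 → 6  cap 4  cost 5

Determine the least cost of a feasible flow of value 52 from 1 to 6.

shortest-cost path #1: 1→3→6 push 20 @ unit cost 7 (adds 140)
shortest-cost path #2: 1→0→6 push 2 @ unit cost 7 (adds 14)
shortest-cost path #3: 1→2→6 push 15 @ unit cost 9 (adds 135)
shortest-cost path #4: 1→4→6 push 12 @ unit cost 9 (adds 108)
shortest-cost path #5: 1→5→6 push 3 @ unit cost 9 (adds 27)
total cost = 424

Minimum cost for 52 units: 424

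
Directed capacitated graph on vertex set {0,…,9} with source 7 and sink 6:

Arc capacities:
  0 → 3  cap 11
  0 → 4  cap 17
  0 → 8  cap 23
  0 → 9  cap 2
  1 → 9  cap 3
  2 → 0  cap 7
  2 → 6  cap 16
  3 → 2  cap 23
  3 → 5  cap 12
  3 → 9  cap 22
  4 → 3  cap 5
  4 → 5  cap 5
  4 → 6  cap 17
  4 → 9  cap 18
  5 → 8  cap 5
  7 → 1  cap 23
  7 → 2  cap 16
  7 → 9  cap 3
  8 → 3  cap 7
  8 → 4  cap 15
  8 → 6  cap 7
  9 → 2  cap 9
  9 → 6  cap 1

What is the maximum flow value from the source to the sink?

augment #1: 7→2→6 bottleneck 16, total now 16
augment #2: 7→9→6 bottleneck 1, total now 17
augment #3: 7→9→2→0→4→6 bottleneck 2, total now 19
augment #4: 7→1→9→2→0→4→6 bottleneck 3, total now 22

Maximum flow value: 22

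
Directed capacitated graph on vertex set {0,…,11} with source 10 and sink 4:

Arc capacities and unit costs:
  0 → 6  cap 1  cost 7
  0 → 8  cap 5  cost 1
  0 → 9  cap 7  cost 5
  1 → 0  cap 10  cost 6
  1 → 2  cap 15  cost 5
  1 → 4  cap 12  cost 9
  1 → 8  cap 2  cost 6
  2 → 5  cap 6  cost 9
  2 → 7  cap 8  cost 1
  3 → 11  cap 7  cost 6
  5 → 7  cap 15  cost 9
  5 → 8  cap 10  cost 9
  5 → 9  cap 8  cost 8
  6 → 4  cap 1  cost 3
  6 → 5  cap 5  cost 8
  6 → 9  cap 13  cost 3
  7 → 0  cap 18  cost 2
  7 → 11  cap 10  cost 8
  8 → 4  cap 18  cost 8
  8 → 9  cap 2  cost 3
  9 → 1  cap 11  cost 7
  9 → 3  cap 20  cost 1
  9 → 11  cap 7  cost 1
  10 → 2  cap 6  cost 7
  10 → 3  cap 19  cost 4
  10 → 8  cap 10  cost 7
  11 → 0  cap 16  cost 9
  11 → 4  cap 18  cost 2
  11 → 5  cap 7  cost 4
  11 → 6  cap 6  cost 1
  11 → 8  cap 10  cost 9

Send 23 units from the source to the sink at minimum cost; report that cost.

Minimum cost for 23 units: 338

shortest-cost path #1: 10→3→11→4 push 7 @ unit cost 12 (adds 84)
shortest-cost path #2: 10→8→9→11→4 push 2 @ unit cost 13 (adds 26)
shortest-cost path #3: 10→8→4 push 8 @ unit cost 15 (adds 120)
shortest-cost path #4: 10→2→7→11→4 push 6 @ unit cost 18 (adds 108)
total cost = 338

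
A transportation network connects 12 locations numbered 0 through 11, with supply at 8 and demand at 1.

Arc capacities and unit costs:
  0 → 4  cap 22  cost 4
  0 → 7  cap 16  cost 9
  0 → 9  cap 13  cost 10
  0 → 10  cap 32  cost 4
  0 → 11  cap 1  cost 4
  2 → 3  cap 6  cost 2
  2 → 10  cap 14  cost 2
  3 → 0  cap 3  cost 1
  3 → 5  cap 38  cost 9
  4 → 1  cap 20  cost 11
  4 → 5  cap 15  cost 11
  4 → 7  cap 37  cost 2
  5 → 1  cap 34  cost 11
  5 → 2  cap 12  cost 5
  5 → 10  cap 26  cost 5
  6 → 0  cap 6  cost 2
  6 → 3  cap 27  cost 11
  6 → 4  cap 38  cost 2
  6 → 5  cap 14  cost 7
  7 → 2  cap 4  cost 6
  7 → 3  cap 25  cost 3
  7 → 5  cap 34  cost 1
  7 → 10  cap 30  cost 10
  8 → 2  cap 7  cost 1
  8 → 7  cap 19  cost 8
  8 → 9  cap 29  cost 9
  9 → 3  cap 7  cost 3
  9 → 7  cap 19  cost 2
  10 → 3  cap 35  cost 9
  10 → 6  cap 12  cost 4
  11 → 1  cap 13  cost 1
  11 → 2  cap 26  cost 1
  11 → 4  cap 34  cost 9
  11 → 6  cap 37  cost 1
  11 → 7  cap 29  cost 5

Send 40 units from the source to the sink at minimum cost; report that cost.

shortest-cost path #1: 8→2→3→0→11→1 push 1 @ unit cost 9 (adds 9)
shortest-cost path #2: 8→2→3→0→4→1 push 2 @ unit cost 19 (adds 38)
shortest-cost path #3: 8→7→5→1 push 19 @ unit cost 20 (adds 380)
shortest-cost path #4: 8→2→10→6→4→1 push 4 @ unit cost 20 (adds 80)
shortest-cost path #5: 8→9→7→5→1 push 14 @ unit cost 23 (adds 322)
total cost = 829

Minimum cost for 40 units: 829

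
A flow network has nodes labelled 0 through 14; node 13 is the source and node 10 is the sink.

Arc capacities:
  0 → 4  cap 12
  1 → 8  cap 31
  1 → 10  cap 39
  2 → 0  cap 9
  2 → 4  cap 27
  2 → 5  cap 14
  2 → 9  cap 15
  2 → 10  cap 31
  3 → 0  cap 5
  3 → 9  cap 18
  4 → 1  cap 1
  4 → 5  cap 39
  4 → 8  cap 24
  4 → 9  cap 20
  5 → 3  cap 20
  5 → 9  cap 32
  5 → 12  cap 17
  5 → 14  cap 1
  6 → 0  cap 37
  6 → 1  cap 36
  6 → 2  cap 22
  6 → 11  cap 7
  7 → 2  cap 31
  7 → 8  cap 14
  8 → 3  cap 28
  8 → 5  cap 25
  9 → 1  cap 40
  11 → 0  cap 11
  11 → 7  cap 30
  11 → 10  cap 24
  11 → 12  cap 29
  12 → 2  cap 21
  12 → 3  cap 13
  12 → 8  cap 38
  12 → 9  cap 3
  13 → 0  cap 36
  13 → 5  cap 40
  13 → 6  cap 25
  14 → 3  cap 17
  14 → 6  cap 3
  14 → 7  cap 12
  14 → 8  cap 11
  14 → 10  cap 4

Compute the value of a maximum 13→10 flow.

augment #1: 13→5→14→10 bottleneck 1, total now 1
augment #2: 13→6→1→10 bottleneck 25, total now 26
augment #3: 13→0→4→1→10 bottleneck 1, total now 27
augment #4: 13→5→9→1→10 bottleneck 13, total now 40
augment #5: 13→5→12→2→10 bottleneck 17, total now 57
augment #6: 13→5→9→1→6→2→10 bottleneck 9, total now 66
augment #7: 13→0→4→9→1→6→2→10 bottleneck 5, total now 71
augment #8: 13→0→4→9→1→6→11→10 bottleneck 6, total now 77

Maximum flow value: 77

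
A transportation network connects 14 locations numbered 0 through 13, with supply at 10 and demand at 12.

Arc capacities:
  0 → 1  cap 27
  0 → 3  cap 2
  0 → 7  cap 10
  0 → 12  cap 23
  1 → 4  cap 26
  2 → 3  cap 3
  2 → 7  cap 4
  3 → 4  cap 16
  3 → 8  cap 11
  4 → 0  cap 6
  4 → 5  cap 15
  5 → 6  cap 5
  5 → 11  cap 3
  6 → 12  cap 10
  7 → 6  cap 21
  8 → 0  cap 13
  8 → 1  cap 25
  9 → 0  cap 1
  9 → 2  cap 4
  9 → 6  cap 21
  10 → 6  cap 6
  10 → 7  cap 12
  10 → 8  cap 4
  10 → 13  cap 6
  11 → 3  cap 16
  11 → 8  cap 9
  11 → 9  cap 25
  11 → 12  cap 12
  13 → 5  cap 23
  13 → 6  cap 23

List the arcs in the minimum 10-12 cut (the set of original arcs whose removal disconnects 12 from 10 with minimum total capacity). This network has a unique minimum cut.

augment #1: 10→6→12 push 6
augment #2: 10→7→6→12 push 4
augment #3: 10→8→0→12 push 4
augment #4: 10→13→5→11→12 push 3
max flow = 17; residual-reachable set from 10 gives S-side
cut edges (S→T): {(5,11), (6,12), (10,8)} total cap 17

Min-cut arcs: {(5,11), (6,12), (10,8)} (total capacity 17)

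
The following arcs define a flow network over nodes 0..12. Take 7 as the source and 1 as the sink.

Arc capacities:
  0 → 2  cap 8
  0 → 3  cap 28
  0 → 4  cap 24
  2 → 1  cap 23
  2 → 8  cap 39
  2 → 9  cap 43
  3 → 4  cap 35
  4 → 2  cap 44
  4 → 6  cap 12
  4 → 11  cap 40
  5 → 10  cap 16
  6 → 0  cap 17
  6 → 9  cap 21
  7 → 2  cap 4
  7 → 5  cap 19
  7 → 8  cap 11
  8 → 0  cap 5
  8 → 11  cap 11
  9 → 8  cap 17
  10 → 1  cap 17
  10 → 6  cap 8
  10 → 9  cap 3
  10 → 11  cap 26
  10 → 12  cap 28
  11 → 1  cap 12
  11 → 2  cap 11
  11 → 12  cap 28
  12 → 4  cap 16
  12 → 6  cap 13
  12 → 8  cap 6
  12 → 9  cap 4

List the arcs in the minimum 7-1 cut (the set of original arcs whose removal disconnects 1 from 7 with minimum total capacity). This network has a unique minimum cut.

Min-cut arcs: {(5,10), (7,2), (7,8)} (total capacity 31)

augment #1: 7→2→1 push 4
augment #2: 7→5→10→1 push 16
augment #3: 7→8→11→1 push 11
max flow = 31; residual-reachable set from 7 gives S-side
cut edges (S→T): {(5,10), (7,2), (7,8)} total cap 31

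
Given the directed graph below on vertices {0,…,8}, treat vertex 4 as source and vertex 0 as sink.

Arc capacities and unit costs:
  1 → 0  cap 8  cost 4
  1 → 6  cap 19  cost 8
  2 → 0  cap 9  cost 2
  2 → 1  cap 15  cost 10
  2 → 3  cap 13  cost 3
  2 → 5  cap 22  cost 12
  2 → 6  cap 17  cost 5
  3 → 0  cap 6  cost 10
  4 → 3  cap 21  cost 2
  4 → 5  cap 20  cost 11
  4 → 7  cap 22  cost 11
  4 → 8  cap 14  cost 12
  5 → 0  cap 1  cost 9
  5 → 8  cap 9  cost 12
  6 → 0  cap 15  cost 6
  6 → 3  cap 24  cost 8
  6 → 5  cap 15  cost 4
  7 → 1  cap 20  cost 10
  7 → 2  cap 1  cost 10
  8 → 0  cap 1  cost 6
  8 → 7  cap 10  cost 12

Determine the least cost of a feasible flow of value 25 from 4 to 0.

Minimum cost for 25 units: 613

shortest-cost path #1: 4→3→0 push 6 @ unit cost 12 (adds 72)
shortest-cost path #2: 4→8→0 push 1 @ unit cost 18 (adds 18)
shortest-cost path #3: 4→5→0 push 1 @ unit cost 20 (adds 20)
shortest-cost path #4: 4→7→2→0 push 1 @ unit cost 23 (adds 23)
shortest-cost path #5: 4→7→1→0 push 8 @ unit cost 25 (adds 200)
shortest-cost path #6: 4→7→1→6→0 push 8 @ unit cost 35 (adds 280)
total cost = 613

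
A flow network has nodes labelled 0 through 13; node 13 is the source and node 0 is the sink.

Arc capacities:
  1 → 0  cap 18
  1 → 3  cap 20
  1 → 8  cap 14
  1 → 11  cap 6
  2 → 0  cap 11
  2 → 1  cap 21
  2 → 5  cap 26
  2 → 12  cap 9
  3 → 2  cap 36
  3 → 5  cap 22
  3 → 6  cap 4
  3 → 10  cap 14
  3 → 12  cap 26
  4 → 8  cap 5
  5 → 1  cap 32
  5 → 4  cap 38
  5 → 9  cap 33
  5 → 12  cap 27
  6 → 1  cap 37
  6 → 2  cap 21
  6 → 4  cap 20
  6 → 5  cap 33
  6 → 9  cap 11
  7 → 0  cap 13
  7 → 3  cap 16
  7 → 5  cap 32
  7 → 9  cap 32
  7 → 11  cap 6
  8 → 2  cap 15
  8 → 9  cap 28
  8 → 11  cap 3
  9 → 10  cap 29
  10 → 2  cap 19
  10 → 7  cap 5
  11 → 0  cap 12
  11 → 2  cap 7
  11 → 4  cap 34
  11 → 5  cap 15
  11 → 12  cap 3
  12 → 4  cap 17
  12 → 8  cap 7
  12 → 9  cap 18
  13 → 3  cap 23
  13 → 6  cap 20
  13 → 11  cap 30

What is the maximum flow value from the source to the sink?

augment #1: 13→11→0 bottleneck 12, total now 12
augment #2: 13→3→2→0 bottleneck 11, total now 23
augment #3: 13→6→1→0 bottleneck 18, total now 41
augment #4: 13→3→10→7→0 bottleneck 5, total now 46

Maximum flow value: 46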